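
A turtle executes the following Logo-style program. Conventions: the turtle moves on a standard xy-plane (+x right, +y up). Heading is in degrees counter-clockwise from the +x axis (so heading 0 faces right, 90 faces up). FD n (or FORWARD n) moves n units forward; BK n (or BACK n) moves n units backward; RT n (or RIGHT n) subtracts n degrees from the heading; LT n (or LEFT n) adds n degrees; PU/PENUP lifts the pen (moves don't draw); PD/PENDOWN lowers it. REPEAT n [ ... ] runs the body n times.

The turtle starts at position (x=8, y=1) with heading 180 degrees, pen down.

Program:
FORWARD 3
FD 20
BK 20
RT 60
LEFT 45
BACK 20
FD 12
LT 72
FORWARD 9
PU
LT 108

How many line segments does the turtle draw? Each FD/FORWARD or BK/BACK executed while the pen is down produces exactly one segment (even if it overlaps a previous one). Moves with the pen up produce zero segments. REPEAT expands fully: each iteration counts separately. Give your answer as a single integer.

Executing turtle program step by step:
Start: pos=(8,1), heading=180, pen down
FD 3: (8,1) -> (5,1) [heading=180, draw]
FD 20: (5,1) -> (-15,1) [heading=180, draw]
BK 20: (-15,1) -> (5,1) [heading=180, draw]
RT 60: heading 180 -> 120
LT 45: heading 120 -> 165
BK 20: (5,1) -> (24.319,-4.176) [heading=165, draw]
FD 12: (24.319,-4.176) -> (12.727,-1.071) [heading=165, draw]
LT 72: heading 165 -> 237
FD 9: (12.727,-1.071) -> (7.826,-8.619) [heading=237, draw]
PU: pen up
LT 108: heading 237 -> 345
Final: pos=(7.826,-8.619), heading=345, 6 segment(s) drawn
Segments drawn: 6

Answer: 6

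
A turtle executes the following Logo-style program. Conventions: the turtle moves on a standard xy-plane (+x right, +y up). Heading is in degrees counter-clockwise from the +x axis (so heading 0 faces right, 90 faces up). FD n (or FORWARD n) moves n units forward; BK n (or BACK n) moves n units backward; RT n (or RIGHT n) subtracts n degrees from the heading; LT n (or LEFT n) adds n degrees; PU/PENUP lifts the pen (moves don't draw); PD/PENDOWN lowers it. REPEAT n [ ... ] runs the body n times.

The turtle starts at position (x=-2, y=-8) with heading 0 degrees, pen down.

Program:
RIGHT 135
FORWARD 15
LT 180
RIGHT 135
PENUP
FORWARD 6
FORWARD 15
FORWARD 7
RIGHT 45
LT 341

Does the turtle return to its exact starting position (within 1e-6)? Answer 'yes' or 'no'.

Answer: no

Derivation:
Executing turtle program step by step:
Start: pos=(-2,-8), heading=0, pen down
RT 135: heading 0 -> 225
FD 15: (-2,-8) -> (-12.607,-18.607) [heading=225, draw]
LT 180: heading 225 -> 45
RT 135: heading 45 -> 270
PU: pen up
FD 6: (-12.607,-18.607) -> (-12.607,-24.607) [heading=270, move]
FD 15: (-12.607,-24.607) -> (-12.607,-39.607) [heading=270, move]
FD 7: (-12.607,-39.607) -> (-12.607,-46.607) [heading=270, move]
RT 45: heading 270 -> 225
LT 341: heading 225 -> 206
Final: pos=(-12.607,-46.607), heading=206, 1 segment(s) drawn

Start position: (-2, -8)
Final position: (-12.607, -46.607)
Distance = 40.037; >= 1e-6 -> NOT closed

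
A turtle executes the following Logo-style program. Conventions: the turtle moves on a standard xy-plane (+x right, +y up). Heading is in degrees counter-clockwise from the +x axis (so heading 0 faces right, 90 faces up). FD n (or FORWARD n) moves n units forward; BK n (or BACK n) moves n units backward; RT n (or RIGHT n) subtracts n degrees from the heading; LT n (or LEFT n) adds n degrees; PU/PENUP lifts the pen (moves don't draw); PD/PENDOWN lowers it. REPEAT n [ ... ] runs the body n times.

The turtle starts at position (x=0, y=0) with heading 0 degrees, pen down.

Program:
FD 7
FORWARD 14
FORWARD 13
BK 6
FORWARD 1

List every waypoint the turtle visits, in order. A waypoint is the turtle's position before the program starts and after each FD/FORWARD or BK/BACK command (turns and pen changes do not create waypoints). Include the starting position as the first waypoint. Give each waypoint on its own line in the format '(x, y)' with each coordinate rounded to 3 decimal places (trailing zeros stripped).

Executing turtle program step by step:
Start: pos=(0,0), heading=0, pen down
FD 7: (0,0) -> (7,0) [heading=0, draw]
FD 14: (7,0) -> (21,0) [heading=0, draw]
FD 13: (21,0) -> (34,0) [heading=0, draw]
BK 6: (34,0) -> (28,0) [heading=0, draw]
FD 1: (28,0) -> (29,0) [heading=0, draw]
Final: pos=(29,0), heading=0, 5 segment(s) drawn
Waypoints (6 total):
(0, 0)
(7, 0)
(21, 0)
(34, 0)
(28, 0)
(29, 0)

Answer: (0, 0)
(7, 0)
(21, 0)
(34, 0)
(28, 0)
(29, 0)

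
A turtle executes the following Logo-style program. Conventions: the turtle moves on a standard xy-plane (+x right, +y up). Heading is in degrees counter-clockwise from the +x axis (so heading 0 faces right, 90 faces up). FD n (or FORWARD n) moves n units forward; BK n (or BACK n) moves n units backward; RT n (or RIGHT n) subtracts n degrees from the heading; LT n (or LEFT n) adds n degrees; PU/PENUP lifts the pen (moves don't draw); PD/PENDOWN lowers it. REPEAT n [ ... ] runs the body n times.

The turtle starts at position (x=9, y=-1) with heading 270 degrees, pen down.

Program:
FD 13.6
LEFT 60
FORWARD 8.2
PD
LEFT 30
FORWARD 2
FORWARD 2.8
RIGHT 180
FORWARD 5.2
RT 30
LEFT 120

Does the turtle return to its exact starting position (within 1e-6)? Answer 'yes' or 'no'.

Answer: no

Derivation:
Executing turtle program step by step:
Start: pos=(9,-1), heading=270, pen down
FD 13.6: (9,-1) -> (9,-14.6) [heading=270, draw]
LT 60: heading 270 -> 330
FD 8.2: (9,-14.6) -> (16.101,-18.7) [heading=330, draw]
PD: pen down
LT 30: heading 330 -> 0
FD 2: (16.101,-18.7) -> (18.101,-18.7) [heading=0, draw]
FD 2.8: (18.101,-18.7) -> (20.901,-18.7) [heading=0, draw]
RT 180: heading 0 -> 180
FD 5.2: (20.901,-18.7) -> (15.701,-18.7) [heading=180, draw]
RT 30: heading 180 -> 150
LT 120: heading 150 -> 270
Final: pos=(15.701,-18.7), heading=270, 5 segment(s) drawn

Start position: (9, -1)
Final position: (15.701, -18.7)
Distance = 18.926; >= 1e-6 -> NOT closed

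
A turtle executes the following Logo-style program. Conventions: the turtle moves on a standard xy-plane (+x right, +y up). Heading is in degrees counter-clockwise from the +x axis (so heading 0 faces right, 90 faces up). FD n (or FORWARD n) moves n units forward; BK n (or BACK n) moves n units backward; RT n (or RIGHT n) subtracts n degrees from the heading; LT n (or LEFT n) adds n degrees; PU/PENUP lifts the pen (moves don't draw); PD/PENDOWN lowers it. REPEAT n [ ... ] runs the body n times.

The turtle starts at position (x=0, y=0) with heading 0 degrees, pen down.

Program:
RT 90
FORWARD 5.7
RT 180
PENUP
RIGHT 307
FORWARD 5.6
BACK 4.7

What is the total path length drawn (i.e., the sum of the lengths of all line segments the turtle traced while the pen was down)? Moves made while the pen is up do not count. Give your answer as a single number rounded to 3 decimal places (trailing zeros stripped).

Executing turtle program step by step:
Start: pos=(0,0), heading=0, pen down
RT 90: heading 0 -> 270
FD 5.7: (0,0) -> (0,-5.7) [heading=270, draw]
RT 180: heading 270 -> 90
PU: pen up
RT 307: heading 90 -> 143
FD 5.6: (0,-5.7) -> (-4.472,-2.33) [heading=143, move]
BK 4.7: (-4.472,-2.33) -> (-0.719,-5.158) [heading=143, move]
Final: pos=(-0.719,-5.158), heading=143, 1 segment(s) drawn

Segment lengths:
  seg 1: (0,0) -> (0,-5.7), length = 5.7
Total = 5.7

Answer: 5.7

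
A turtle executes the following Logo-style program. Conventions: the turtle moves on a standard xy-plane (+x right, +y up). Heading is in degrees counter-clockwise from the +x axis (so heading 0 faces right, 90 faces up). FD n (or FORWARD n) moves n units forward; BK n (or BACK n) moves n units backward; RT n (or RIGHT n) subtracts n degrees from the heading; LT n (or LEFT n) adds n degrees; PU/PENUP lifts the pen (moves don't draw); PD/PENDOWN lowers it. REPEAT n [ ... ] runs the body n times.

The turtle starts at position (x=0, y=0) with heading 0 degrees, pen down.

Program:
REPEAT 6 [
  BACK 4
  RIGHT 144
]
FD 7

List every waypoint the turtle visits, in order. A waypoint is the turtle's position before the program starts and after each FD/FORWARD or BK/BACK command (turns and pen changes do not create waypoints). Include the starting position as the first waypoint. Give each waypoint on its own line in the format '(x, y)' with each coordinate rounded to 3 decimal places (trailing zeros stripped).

Answer: (0, 0)
(-4, 0)
(-0.764, 2.351)
(-2, -1.453)
(-3.236, 2.351)
(0, 0)
(-4, 0)
(-9.663, -4.114)

Derivation:
Executing turtle program step by step:
Start: pos=(0,0), heading=0, pen down
REPEAT 6 [
  -- iteration 1/6 --
  BK 4: (0,0) -> (-4,0) [heading=0, draw]
  RT 144: heading 0 -> 216
  -- iteration 2/6 --
  BK 4: (-4,0) -> (-0.764,2.351) [heading=216, draw]
  RT 144: heading 216 -> 72
  -- iteration 3/6 --
  BK 4: (-0.764,2.351) -> (-2,-1.453) [heading=72, draw]
  RT 144: heading 72 -> 288
  -- iteration 4/6 --
  BK 4: (-2,-1.453) -> (-3.236,2.351) [heading=288, draw]
  RT 144: heading 288 -> 144
  -- iteration 5/6 --
  BK 4: (-3.236,2.351) -> (0,0) [heading=144, draw]
  RT 144: heading 144 -> 0
  -- iteration 6/6 --
  BK 4: (0,0) -> (-4,0) [heading=0, draw]
  RT 144: heading 0 -> 216
]
FD 7: (-4,0) -> (-9.663,-4.114) [heading=216, draw]
Final: pos=(-9.663,-4.114), heading=216, 7 segment(s) drawn
Waypoints (8 total):
(0, 0)
(-4, 0)
(-0.764, 2.351)
(-2, -1.453)
(-3.236, 2.351)
(0, 0)
(-4, 0)
(-9.663, -4.114)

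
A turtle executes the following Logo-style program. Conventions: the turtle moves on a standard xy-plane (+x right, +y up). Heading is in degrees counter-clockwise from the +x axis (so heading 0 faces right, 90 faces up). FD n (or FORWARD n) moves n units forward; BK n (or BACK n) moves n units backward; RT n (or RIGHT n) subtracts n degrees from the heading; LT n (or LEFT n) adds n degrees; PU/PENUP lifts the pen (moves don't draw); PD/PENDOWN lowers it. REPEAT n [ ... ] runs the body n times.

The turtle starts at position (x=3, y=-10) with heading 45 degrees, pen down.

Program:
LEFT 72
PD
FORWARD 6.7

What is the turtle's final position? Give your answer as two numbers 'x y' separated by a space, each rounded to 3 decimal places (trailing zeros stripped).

Answer: -0.042 -4.03

Derivation:
Executing turtle program step by step:
Start: pos=(3,-10), heading=45, pen down
LT 72: heading 45 -> 117
PD: pen down
FD 6.7: (3,-10) -> (-0.042,-4.03) [heading=117, draw]
Final: pos=(-0.042,-4.03), heading=117, 1 segment(s) drawn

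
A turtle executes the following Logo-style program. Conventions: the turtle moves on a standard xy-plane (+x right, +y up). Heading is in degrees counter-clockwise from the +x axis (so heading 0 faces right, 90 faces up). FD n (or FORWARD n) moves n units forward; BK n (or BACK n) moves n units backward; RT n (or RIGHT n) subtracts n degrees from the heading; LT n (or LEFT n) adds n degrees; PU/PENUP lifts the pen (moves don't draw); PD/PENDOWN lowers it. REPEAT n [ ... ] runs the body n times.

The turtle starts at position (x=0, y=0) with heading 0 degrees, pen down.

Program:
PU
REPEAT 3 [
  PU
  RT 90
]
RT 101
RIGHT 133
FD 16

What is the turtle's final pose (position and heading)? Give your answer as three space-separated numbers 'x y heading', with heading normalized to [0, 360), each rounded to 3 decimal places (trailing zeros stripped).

Executing turtle program step by step:
Start: pos=(0,0), heading=0, pen down
PU: pen up
REPEAT 3 [
  -- iteration 1/3 --
  PU: pen up
  RT 90: heading 0 -> 270
  -- iteration 2/3 --
  PU: pen up
  RT 90: heading 270 -> 180
  -- iteration 3/3 --
  PU: pen up
  RT 90: heading 180 -> 90
]
RT 101: heading 90 -> 349
RT 133: heading 349 -> 216
FD 16: (0,0) -> (-12.944,-9.405) [heading=216, move]
Final: pos=(-12.944,-9.405), heading=216, 0 segment(s) drawn

Answer: -12.944 -9.405 216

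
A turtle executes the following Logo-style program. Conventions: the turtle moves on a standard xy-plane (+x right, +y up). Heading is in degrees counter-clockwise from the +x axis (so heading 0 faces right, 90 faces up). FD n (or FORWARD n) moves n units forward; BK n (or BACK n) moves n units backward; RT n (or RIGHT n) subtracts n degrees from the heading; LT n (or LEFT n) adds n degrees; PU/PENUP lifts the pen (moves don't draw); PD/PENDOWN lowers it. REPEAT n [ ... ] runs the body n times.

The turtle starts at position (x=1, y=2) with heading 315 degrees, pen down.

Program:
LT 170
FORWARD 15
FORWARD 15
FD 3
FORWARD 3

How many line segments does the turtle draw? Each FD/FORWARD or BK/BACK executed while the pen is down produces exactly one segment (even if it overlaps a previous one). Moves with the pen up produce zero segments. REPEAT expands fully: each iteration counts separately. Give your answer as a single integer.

Executing turtle program step by step:
Start: pos=(1,2), heading=315, pen down
LT 170: heading 315 -> 125
FD 15: (1,2) -> (-7.604,14.287) [heading=125, draw]
FD 15: (-7.604,14.287) -> (-16.207,26.575) [heading=125, draw]
FD 3: (-16.207,26.575) -> (-17.928,29.032) [heading=125, draw]
FD 3: (-17.928,29.032) -> (-19.649,31.489) [heading=125, draw]
Final: pos=(-19.649,31.489), heading=125, 4 segment(s) drawn
Segments drawn: 4

Answer: 4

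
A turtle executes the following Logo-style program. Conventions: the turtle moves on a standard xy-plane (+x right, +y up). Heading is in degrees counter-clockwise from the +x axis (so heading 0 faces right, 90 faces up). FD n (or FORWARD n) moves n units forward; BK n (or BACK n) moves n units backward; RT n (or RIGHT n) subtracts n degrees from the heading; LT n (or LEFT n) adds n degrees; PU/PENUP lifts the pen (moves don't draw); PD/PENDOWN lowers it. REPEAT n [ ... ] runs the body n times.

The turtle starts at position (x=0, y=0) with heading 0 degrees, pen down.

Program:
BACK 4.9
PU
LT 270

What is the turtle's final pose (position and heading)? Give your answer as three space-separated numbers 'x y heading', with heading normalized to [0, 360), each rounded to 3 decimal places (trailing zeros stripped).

Answer: -4.9 0 270

Derivation:
Executing turtle program step by step:
Start: pos=(0,0), heading=0, pen down
BK 4.9: (0,0) -> (-4.9,0) [heading=0, draw]
PU: pen up
LT 270: heading 0 -> 270
Final: pos=(-4.9,0), heading=270, 1 segment(s) drawn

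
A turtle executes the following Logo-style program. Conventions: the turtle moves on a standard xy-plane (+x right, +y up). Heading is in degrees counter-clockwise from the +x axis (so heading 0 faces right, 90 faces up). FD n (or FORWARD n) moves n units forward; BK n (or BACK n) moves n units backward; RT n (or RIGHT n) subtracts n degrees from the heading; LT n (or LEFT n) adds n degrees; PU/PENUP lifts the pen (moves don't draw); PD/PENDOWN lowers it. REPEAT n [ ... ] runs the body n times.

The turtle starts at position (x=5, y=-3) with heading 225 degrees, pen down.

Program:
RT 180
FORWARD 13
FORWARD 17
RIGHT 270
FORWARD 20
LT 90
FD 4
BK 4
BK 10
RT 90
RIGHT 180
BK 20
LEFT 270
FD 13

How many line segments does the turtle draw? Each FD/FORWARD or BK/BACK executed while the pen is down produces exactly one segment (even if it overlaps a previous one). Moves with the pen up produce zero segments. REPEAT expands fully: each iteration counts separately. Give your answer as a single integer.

Answer: 8

Derivation:
Executing turtle program step by step:
Start: pos=(5,-3), heading=225, pen down
RT 180: heading 225 -> 45
FD 13: (5,-3) -> (14.192,6.192) [heading=45, draw]
FD 17: (14.192,6.192) -> (26.213,18.213) [heading=45, draw]
RT 270: heading 45 -> 135
FD 20: (26.213,18.213) -> (12.071,32.355) [heading=135, draw]
LT 90: heading 135 -> 225
FD 4: (12.071,32.355) -> (9.243,29.527) [heading=225, draw]
BK 4: (9.243,29.527) -> (12.071,32.355) [heading=225, draw]
BK 10: (12.071,32.355) -> (19.142,39.426) [heading=225, draw]
RT 90: heading 225 -> 135
RT 180: heading 135 -> 315
BK 20: (19.142,39.426) -> (5,53.569) [heading=315, draw]
LT 270: heading 315 -> 225
FD 13: (5,53.569) -> (-4.192,44.376) [heading=225, draw]
Final: pos=(-4.192,44.376), heading=225, 8 segment(s) drawn
Segments drawn: 8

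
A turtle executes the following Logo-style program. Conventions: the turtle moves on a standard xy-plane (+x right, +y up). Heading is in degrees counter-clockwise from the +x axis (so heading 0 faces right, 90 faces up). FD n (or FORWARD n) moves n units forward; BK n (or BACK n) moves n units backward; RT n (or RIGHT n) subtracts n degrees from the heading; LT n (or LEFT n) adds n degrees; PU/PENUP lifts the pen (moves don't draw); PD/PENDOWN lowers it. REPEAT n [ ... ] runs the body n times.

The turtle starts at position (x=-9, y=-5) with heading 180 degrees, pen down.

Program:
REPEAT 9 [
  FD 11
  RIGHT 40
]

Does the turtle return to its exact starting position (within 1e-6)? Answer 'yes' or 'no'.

Executing turtle program step by step:
Start: pos=(-9,-5), heading=180, pen down
REPEAT 9 [
  -- iteration 1/9 --
  FD 11: (-9,-5) -> (-20,-5) [heading=180, draw]
  RT 40: heading 180 -> 140
  -- iteration 2/9 --
  FD 11: (-20,-5) -> (-28.426,2.071) [heading=140, draw]
  RT 40: heading 140 -> 100
  -- iteration 3/9 --
  FD 11: (-28.426,2.071) -> (-30.337,12.904) [heading=100, draw]
  RT 40: heading 100 -> 60
  -- iteration 4/9 --
  FD 11: (-30.337,12.904) -> (-24.837,22.43) [heading=60, draw]
  RT 40: heading 60 -> 20
  -- iteration 5/9 --
  FD 11: (-24.837,22.43) -> (-14.5,26.192) [heading=20, draw]
  RT 40: heading 20 -> 340
  -- iteration 6/9 --
  FD 11: (-14.5,26.192) -> (-4.163,22.43) [heading=340, draw]
  RT 40: heading 340 -> 300
  -- iteration 7/9 --
  FD 11: (-4.163,22.43) -> (1.337,12.904) [heading=300, draw]
  RT 40: heading 300 -> 260
  -- iteration 8/9 --
  FD 11: (1.337,12.904) -> (-0.574,2.071) [heading=260, draw]
  RT 40: heading 260 -> 220
  -- iteration 9/9 --
  FD 11: (-0.574,2.071) -> (-9,-5) [heading=220, draw]
  RT 40: heading 220 -> 180
]
Final: pos=(-9,-5), heading=180, 9 segment(s) drawn

Start position: (-9, -5)
Final position: (-9, -5)
Distance = 0; < 1e-6 -> CLOSED

Answer: yes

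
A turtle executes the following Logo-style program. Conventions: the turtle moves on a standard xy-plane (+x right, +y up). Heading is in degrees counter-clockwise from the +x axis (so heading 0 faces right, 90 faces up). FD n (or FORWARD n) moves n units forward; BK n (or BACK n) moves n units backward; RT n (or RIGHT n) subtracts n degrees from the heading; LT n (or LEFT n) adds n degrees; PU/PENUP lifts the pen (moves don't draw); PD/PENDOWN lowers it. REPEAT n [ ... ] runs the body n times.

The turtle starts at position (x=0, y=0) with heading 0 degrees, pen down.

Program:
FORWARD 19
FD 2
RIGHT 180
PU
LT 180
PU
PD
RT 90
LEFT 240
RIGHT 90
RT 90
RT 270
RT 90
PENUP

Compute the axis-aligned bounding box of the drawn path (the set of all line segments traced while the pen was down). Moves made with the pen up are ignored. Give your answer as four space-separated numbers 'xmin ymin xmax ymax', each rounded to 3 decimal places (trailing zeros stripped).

Executing turtle program step by step:
Start: pos=(0,0), heading=0, pen down
FD 19: (0,0) -> (19,0) [heading=0, draw]
FD 2: (19,0) -> (21,0) [heading=0, draw]
RT 180: heading 0 -> 180
PU: pen up
LT 180: heading 180 -> 0
PU: pen up
PD: pen down
RT 90: heading 0 -> 270
LT 240: heading 270 -> 150
RT 90: heading 150 -> 60
RT 90: heading 60 -> 330
RT 270: heading 330 -> 60
RT 90: heading 60 -> 330
PU: pen up
Final: pos=(21,0), heading=330, 2 segment(s) drawn

Segment endpoints: x in {0, 19, 21}, y in {0}
xmin=0, ymin=0, xmax=21, ymax=0

Answer: 0 0 21 0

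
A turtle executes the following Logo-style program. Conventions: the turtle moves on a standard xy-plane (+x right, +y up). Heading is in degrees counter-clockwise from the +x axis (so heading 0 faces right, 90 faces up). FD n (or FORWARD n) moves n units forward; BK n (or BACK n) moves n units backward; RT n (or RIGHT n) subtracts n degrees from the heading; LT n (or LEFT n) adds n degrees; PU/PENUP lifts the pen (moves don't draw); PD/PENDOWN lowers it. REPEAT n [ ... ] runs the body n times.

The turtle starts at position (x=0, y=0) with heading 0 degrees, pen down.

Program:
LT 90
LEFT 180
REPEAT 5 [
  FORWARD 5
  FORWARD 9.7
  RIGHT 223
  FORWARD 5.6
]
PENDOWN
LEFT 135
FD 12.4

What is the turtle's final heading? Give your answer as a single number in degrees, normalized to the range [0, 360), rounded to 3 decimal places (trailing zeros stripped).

Answer: 10

Derivation:
Executing turtle program step by step:
Start: pos=(0,0), heading=0, pen down
LT 90: heading 0 -> 90
LT 180: heading 90 -> 270
REPEAT 5 [
  -- iteration 1/5 --
  FD 5: (0,0) -> (0,-5) [heading=270, draw]
  FD 9.7: (0,-5) -> (0,-14.7) [heading=270, draw]
  RT 223: heading 270 -> 47
  FD 5.6: (0,-14.7) -> (3.819,-10.604) [heading=47, draw]
  -- iteration 2/5 --
  FD 5: (3.819,-10.604) -> (7.229,-6.948) [heading=47, draw]
  FD 9.7: (7.229,-6.948) -> (13.845,0.146) [heading=47, draw]
  RT 223: heading 47 -> 184
  FD 5.6: (13.845,0.146) -> (8.258,-0.244) [heading=184, draw]
  -- iteration 3/5 --
  FD 5: (8.258,-0.244) -> (3.27,-0.593) [heading=184, draw]
  FD 9.7: (3.27,-0.593) -> (-6.406,-1.27) [heading=184, draw]
  RT 223: heading 184 -> 321
  FD 5.6: (-6.406,-1.27) -> (-2.054,-4.794) [heading=321, draw]
  -- iteration 4/5 --
  FD 5: (-2.054,-4.794) -> (1.832,-7.94) [heading=321, draw]
  FD 9.7: (1.832,-7.94) -> (9.37,-14.045) [heading=321, draw]
  RT 223: heading 321 -> 98
  FD 5.6: (9.37,-14.045) -> (8.591,-8.499) [heading=98, draw]
  -- iteration 5/5 --
  FD 5: (8.591,-8.499) -> (7.895,-3.548) [heading=98, draw]
  FD 9.7: (7.895,-3.548) -> (6.545,6.058) [heading=98, draw]
  RT 223: heading 98 -> 235
  FD 5.6: (6.545,6.058) -> (3.333,1.47) [heading=235, draw]
]
PD: pen down
LT 135: heading 235 -> 10
FD 12.4: (3.333,1.47) -> (15.544,3.624) [heading=10, draw]
Final: pos=(15.544,3.624), heading=10, 16 segment(s) drawn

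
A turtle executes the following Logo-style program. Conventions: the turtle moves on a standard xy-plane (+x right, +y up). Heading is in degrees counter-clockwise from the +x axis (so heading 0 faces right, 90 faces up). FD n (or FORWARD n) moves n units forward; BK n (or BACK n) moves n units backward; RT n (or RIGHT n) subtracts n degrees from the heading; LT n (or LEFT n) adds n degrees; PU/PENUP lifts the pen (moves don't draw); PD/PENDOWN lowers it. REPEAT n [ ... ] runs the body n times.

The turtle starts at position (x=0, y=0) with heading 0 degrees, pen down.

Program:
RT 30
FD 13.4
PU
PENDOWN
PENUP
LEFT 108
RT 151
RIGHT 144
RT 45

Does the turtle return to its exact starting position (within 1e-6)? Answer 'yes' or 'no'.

Answer: no

Derivation:
Executing turtle program step by step:
Start: pos=(0,0), heading=0, pen down
RT 30: heading 0 -> 330
FD 13.4: (0,0) -> (11.605,-6.7) [heading=330, draw]
PU: pen up
PD: pen down
PU: pen up
LT 108: heading 330 -> 78
RT 151: heading 78 -> 287
RT 144: heading 287 -> 143
RT 45: heading 143 -> 98
Final: pos=(11.605,-6.7), heading=98, 1 segment(s) drawn

Start position: (0, 0)
Final position: (11.605, -6.7)
Distance = 13.4; >= 1e-6 -> NOT closed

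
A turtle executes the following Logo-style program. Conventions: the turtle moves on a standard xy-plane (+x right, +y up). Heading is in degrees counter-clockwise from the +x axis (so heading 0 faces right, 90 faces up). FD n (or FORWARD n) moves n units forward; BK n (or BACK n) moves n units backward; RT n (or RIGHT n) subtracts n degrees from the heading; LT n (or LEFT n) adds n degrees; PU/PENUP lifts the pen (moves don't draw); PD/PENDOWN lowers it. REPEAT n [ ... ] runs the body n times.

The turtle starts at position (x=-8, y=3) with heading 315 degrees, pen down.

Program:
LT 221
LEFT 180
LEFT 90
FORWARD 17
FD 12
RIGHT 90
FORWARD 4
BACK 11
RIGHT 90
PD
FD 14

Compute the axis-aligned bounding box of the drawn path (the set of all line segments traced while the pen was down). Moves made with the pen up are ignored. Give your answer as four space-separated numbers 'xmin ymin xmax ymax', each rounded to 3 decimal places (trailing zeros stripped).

Executing turtle program step by step:
Start: pos=(-8,3), heading=315, pen down
LT 221: heading 315 -> 176
LT 180: heading 176 -> 356
LT 90: heading 356 -> 86
FD 17: (-8,3) -> (-6.814,19.959) [heading=86, draw]
FD 12: (-6.814,19.959) -> (-5.977,31.929) [heading=86, draw]
RT 90: heading 86 -> 356
FD 4: (-5.977,31.929) -> (-1.987,31.65) [heading=356, draw]
BK 11: (-1.987,31.65) -> (-12.96,32.418) [heading=356, draw]
RT 90: heading 356 -> 266
PD: pen down
FD 14: (-12.96,32.418) -> (-13.937,18.452) [heading=266, draw]
Final: pos=(-13.937,18.452), heading=266, 5 segment(s) drawn

Segment endpoints: x in {-13.937, -12.96, -8, -6.814, -5.977, -1.987}, y in {3, 18.452, 19.959, 31.65, 31.929, 32.418}
xmin=-13.937, ymin=3, xmax=-1.987, ymax=32.418

Answer: -13.937 3 -1.987 32.418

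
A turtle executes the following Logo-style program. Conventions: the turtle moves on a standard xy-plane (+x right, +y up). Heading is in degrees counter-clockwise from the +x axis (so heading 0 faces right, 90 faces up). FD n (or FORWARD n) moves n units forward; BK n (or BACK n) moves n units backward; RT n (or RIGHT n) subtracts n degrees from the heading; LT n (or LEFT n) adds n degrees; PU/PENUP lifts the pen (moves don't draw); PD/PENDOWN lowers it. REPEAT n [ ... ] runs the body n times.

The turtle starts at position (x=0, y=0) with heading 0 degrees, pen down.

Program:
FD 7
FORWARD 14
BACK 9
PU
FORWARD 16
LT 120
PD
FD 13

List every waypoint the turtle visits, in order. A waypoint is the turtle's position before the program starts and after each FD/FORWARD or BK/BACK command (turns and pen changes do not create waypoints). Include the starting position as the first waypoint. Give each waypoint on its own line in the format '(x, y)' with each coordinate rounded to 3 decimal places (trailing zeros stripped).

Answer: (0, 0)
(7, 0)
(21, 0)
(12, 0)
(28, 0)
(21.5, 11.258)

Derivation:
Executing turtle program step by step:
Start: pos=(0,0), heading=0, pen down
FD 7: (0,0) -> (7,0) [heading=0, draw]
FD 14: (7,0) -> (21,0) [heading=0, draw]
BK 9: (21,0) -> (12,0) [heading=0, draw]
PU: pen up
FD 16: (12,0) -> (28,0) [heading=0, move]
LT 120: heading 0 -> 120
PD: pen down
FD 13: (28,0) -> (21.5,11.258) [heading=120, draw]
Final: pos=(21.5,11.258), heading=120, 4 segment(s) drawn
Waypoints (6 total):
(0, 0)
(7, 0)
(21, 0)
(12, 0)
(28, 0)
(21.5, 11.258)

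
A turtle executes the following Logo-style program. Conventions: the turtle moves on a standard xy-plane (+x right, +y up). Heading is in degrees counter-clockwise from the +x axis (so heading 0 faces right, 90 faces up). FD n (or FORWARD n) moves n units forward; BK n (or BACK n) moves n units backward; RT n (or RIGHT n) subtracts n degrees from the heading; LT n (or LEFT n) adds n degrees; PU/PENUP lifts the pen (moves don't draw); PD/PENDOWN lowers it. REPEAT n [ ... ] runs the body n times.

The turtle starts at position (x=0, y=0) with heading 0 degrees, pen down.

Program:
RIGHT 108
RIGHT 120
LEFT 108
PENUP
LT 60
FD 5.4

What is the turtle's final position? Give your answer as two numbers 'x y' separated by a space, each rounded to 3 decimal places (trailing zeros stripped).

Executing turtle program step by step:
Start: pos=(0,0), heading=0, pen down
RT 108: heading 0 -> 252
RT 120: heading 252 -> 132
LT 108: heading 132 -> 240
PU: pen up
LT 60: heading 240 -> 300
FD 5.4: (0,0) -> (2.7,-4.677) [heading=300, move]
Final: pos=(2.7,-4.677), heading=300, 0 segment(s) drawn

Answer: 2.7 -4.677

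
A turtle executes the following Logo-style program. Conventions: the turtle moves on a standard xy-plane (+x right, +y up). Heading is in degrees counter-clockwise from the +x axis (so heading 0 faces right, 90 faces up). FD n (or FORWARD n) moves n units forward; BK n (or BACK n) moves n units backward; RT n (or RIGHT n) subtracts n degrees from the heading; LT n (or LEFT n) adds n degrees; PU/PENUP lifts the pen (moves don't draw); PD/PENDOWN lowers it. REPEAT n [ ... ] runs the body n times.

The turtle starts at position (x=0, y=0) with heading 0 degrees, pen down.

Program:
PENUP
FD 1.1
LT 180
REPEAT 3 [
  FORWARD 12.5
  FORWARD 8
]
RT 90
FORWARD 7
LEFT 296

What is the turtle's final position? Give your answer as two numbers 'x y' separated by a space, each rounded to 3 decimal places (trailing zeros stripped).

Executing turtle program step by step:
Start: pos=(0,0), heading=0, pen down
PU: pen up
FD 1.1: (0,0) -> (1.1,0) [heading=0, move]
LT 180: heading 0 -> 180
REPEAT 3 [
  -- iteration 1/3 --
  FD 12.5: (1.1,0) -> (-11.4,0) [heading=180, move]
  FD 8: (-11.4,0) -> (-19.4,0) [heading=180, move]
  -- iteration 2/3 --
  FD 12.5: (-19.4,0) -> (-31.9,0) [heading=180, move]
  FD 8: (-31.9,0) -> (-39.9,0) [heading=180, move]
  -- iteration 3/3 --
  FD 12.5: (-39.9,0) -> (-52.4,0) [heading=180, move]
  FD 8: (-52.4,0) -> (-60.4,0) [heading=180, move]
]
RT 90: heading 180 -> 90
FD 7: (-60.4,0) -> (-60.4,7) [heading=90, move]
LT 296: heading 90 -> 26
Final: pos=(-60.4,7), heading=26, 0 segment(s) drawn

Answer: -60.4 7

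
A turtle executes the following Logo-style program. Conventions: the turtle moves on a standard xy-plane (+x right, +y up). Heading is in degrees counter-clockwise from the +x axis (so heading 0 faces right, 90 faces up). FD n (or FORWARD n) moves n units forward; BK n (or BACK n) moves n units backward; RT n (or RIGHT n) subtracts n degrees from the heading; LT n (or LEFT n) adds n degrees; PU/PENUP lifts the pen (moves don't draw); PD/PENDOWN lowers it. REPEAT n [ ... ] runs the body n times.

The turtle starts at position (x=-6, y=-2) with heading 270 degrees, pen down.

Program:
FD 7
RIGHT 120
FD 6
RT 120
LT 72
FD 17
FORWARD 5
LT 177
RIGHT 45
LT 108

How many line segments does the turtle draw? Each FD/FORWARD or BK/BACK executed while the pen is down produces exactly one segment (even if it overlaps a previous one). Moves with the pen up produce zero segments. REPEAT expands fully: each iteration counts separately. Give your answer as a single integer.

Executing turtle program step by step:
Start: pos=(-6,-2), heading=270, pen down
FD 7: (-6,-2) -> (-6,-9) [heading=270, draw]
RT 120: heading 270 -> 150
FD 6: (-6,-9) -> (-11.196,-6) [heading=150, draw]
RT 120: heading 150 -> 30
LT 72: heading 30 -> 102
FD 17: (-11.196,-6) -> (-14.731,10.629) [heading=102, draw]
FD 5: (-14.731,10.629) -> (-15.77,15.519) [heading=102, draw]
LT 177: heading 102 -> 279
RT 45: heading 279 -> 234
LT 108: heading 234 -> 342
Final: pos=(-15.77,15.519), heading=342, 4 segment(s) drawn
Segments drawn: 4

Answer: 4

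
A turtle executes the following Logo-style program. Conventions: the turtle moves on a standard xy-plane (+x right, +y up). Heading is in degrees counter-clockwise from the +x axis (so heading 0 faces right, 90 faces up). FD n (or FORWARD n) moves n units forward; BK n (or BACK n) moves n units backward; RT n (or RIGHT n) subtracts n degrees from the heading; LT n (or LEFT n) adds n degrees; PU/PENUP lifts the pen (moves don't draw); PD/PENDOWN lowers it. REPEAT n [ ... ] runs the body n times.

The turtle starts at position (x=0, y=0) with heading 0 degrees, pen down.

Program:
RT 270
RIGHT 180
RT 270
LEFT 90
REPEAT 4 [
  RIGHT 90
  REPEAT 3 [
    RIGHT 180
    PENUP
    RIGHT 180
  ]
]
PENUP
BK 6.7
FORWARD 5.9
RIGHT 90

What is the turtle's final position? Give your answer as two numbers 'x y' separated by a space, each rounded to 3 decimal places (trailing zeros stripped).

Answer: 0 -0.8

Derivation:
Executing turtle program step by step:
Start: pos=(0,0), heading=0, pen down
RT 270: heading 0 -> 90
RT 180: heading 90 -> 270
RT 270: heading 270 -> 0
LT 90: heading 0 -> 90
REPEAT 4 [
  -- iteration 1/4 --
  RT 90: heading 90 -> 0
  REPEAT 3 [
    -- iteration 1/3 --
    RT 180: heading 0 -> 180
    PU: pen up
    RT 180: heading 180 -> 0
    -- iteration 2/3 --
    RT 180: heading 0 -> 180
    PU: pen up
    RT 180: heading 180 -> 0
    -- iteration 3/3 --
    RT 180: heading 0 -> 180
    PU: pen up
    RT 180: heading 180 -> 0
  ]
  -- iteration 2/4 --
  RT 90: heading 0 -> 270
  REPEAT 3 [
    -- iteration 1/3 --
    RT 180: heading 270 -> 90
    PU: pen up
    RT 180: heading 90 -> 270
    -- iteration 2/3 --
    RT 180: heading 270 -> 90
    PU: pen up
    RT 180: heading 90 -> 270
    -- iteration 3/3 --
    RT 180: heading 270 -> 90
    PU: pen up
    RT 180: heading 90 -> 270
  ]
  -- iteration 3/4 --
  RT 90: heading 270 -> 180
  REPEAT 3 [
    -- iteration 1/3 --
    RT 180: heading 180 -> 0
    PU: pen up
    RT 180: heading 0 -> 180
    -- iteration 2/3 --
    RT 180: heading 180 -> 0
    PU: pen up
    RT 180: heading 0 -> 180
    -- iteration 3/3 --
    RT 180: heading 180 -> 0
    PU: pen up
    RT 180: heading 0 -> 180
  ]
  -- iteration 4/4 --
  RT 90: heading 180 -> 90
  REPEAT 3 [
    -- iteration 1/3 --
    RT 180: heading 90 -> 270
    PU: pen up
    RT 180: heading 270 -> 90
    -- iteration 2/3 --
    RT 180: heading 90 -> 270
    PU: pen up
    RT 180: heading 270 -> 90
    -- iteration 3/3 --
    RT 180: heading 90 -> 270
    PU: pen up
    RT 180: heading 270 -> 90
  ]
]
PU: pen up
BK 6.7: (0,0) -> (0,-6.7) [heading=90, move]
FD 5.9: (0,-6.7) -> (0,-0.8) [heading=90, move]
RT 90: heading 90 -> 0
Final: pos=(0,-0.8), heading=0, 0 segment(s) drawn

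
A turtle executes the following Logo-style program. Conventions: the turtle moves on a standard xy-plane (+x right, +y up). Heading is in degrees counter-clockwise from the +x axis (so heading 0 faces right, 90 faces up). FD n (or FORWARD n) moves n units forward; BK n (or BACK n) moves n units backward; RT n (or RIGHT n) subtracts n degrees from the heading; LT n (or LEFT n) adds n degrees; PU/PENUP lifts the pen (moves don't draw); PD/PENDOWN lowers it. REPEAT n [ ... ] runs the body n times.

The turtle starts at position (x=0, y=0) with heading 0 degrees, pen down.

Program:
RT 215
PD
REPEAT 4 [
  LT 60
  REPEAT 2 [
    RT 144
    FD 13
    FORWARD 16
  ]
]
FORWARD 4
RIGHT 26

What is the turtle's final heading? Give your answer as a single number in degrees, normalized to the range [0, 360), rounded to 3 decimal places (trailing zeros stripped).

Answer: 287

Derivation:
Executing turtle program step by step:
Start: pos=(0,0), heading=0, pen down
RT 215: heading 0 -> 145
PD: pen down
REPEAT 4 [
  -- iteration 1/4 --
  LT 60: heading 145 -> 205
  REPEAT 2 [
    -- iteration 1/2 --
    RT 144: heading 205 -> 61
    FD 13: (0,0) -> (6.303,11.37) [heading=61, draw]
    FD 16: (6.303,11.37) -> (14.059,25.364) [heading=61, draw]
    -- iteration 2/2 --
    RT 144: heading 61 -> 277
    FD 13: (14.059,25.364) -> (15.644,12.461) [heading=277, draw]
    FD 16: (15.644,12.461) -> (17.594,-3.42) [heading=277, draw]
  ]
  -- iteration 2/4 --
  LT 60: heading 277 -> 337
  REPEAT 2 [
    -- iteration 1/2 --
    RT 144: heading 337 -> 193
    FD 13: (17.594,-3.42) -> (4.927,-6.344) [heading=193, draw]
    FD 16: (4.927,-6.344) -> (-10.663,-9.943) [heading=193, draw]
    -- iteration 2/2 --
    RT 144: heading 193 -> 49
    FD 13: (-10.663,-9.943) -> (-2.134,-0.132) [heading=49, draw]
    FD 16: (-2.134,-0.132) -> (8.363,11.943) [heading=49, draw]
  ]
  -- iteration 3/4 --
  LT 60: heading 49 -> 109
  REPEAT 2 [
    -- iteration 1/2 --
    RT 144: heading 109 -> 325
    FD 13: (8.363,11.943) -> (19.012,4.487) [heading=325, draw]
    FD 16: (19.012,4.487) -> (32.118,-4.691) [heading=325, draw]
    -- iteration 2/2 --
    RT 144: heading 325 -> 181
    FD 13: (32.118,-4.691) -> (19.12,-4.917) [heading=181, draw]
    FD 16: (19.12,-4.917) -> (3.122,-5.197) [heading=181, draw]
  ]
  -- iteration 4/4 --
  LT 60: heading 181 -> 241
  REPEAT 2 [
    -- iteration 1/2 --
    RT 144: heading 241 -> 97
    FD 13: (3.122,-5.197) -> (1.538,7.706) [heading=97, draw]
    FD 16: (1.538,7.706) -> (-0.412,23.587) [heading=97, draw]
    -- iteration 2/2 --
    RT 144: heading 97 -> 313
    FD 13: (-0.412,23.587) -> (8.454,14.08) [heading=313, draw]
    FD 16: (8.454,14.08) -> (19.366,2.378) [heading=313, draw]
  ]
]
FD 4: (19.366,2.378) -> (22.094,-0.548) [heading=313, draw]
RT 26: heading 313 -> 287
Final: pos=(22.094,-0.548), heading=287, 17 segment(s) drawn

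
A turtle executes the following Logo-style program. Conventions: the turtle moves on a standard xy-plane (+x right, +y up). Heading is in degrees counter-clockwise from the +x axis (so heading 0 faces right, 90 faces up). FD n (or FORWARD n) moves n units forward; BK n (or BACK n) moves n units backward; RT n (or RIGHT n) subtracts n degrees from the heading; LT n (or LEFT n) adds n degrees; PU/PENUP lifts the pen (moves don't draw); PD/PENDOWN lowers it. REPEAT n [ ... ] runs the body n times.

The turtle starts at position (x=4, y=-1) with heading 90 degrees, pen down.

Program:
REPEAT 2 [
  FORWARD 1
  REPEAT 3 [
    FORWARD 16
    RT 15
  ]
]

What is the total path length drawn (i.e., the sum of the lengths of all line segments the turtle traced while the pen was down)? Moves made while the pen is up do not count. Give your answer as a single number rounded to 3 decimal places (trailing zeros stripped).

Executing turtle program step by step:
Start: pos=(4,-1), heading=90, pen down
REPEAT 2 [
  -- iteration 1/2 --
  FD 1: (4,-1) -> (4,0) [heading=90, draw]
  REPEAT 3 [
    -- iteration 1/3 --
    FD 16: (4,0) -> (4,16) [heading=90, draw]
    RT 15: heading 90 -> 75
    -- iteration 2/3 --
    FD 16: (4,16) -> (8.141,31.455) [heading=75, draw]
    RT 15: heading 75 -> 60
    -- iteration 3/3 --
    FD 16: (8.141,31.455) -> (16.141,45.311) [heading=60, draw]
    RT 15: heading 60 -> 45
  ]
  -- iteration 2/2 --
  FD 1: (16.141,45.311) -> (16.848,46.018) [heading=45, draw]
  REPEAT 3 [
    -- iteration 1/3 --
    FD 16: (16.848,46.018) -> (28.162,57.332) [heading=45, draw]
    RT 15: heading 45 -> 30
    -- iteration 2/3 --
    FD 16: (28.162,57.332) -> (42.018,65.332) [heading=30, draw]
    RT 15: heading 30 -> 15
    -- iteration 3/3 --
    FD 16: (42.018,65.332) -> (57.473,69.473) [heading=15, draw]
    RT 15: heading 15 -> 0
  ]
]
Final: pos=(57.473,69.473), heading=0, 8 segment(s) drawn

Segment lengths:
  seg 1: (4,-1) -> (4,0), length = 1
  seg 2: (4,0) -> (4,16), length = 16
  seg 3: (4,16) -> (8.141,31.455), length = 16
  seg 4: (8.141,31.455) -> (16.141,45.311), length = 16
  seg 5: (16.141,45.311) -> (16.848,46.018), length = 1
  seg 6: (16.848,46.018) -> (28.162,57.332), length = 16
  seg 7: (28.162,57.332) -> (42.018,65.332), length = 16
  seg 8: (42.018,65.332) -> (57.473,69.473), length = 16
Total = 98

Answer: 98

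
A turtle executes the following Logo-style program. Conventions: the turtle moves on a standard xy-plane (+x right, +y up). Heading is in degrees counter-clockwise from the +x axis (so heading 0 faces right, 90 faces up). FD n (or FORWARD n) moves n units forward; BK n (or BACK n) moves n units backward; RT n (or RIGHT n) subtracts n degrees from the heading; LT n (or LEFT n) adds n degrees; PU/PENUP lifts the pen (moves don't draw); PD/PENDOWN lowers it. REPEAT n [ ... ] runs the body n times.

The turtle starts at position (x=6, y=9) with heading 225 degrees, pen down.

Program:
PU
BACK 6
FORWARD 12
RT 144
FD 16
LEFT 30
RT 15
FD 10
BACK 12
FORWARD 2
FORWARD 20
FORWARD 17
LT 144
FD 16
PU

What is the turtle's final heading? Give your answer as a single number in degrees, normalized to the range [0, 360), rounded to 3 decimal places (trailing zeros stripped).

Answer: 240

Derivation:
Executing turtle program step by step:
Start: pos=(6,9), heading=225, pen down
PU: pen up
BK 6: (6,9) -> (10.243,13.243) [heading=225, move]
FD 12: (10.243,13.243) -> (1.757,4.757) [heading=225, move]
RT 144: heading 225 -> 81
FD 16: (1.757,4.757) -> (4.26,20.56) [heading=81, move]
LT 30: heading 81 -> 111
RT 15: heading 111 -> 96
FD 10: (4.26,20.56) -> (3.215,30.506) [heading=96, move]
BK 12: (3.215,30.506) -> (4.469,18.571) [heading=96, move]
FD 2: (4.469,18.571) -> (4.26,20.56) [heading=96, move]
FD 20: (4.26,20.56) -> (2.17,40.451) [heading=96, move]
FD 17: (2.17,40.451) -> (0.393,57.358) [heading=96, move]
LT 144: heading 96 -> 240
FD 16: (0.393,57.358) -> (-7.607,43.501) [heading=240, move]
PU: pen up
Final: pos=(-7.607,43.501), heading=240, 0 segment(s) drawn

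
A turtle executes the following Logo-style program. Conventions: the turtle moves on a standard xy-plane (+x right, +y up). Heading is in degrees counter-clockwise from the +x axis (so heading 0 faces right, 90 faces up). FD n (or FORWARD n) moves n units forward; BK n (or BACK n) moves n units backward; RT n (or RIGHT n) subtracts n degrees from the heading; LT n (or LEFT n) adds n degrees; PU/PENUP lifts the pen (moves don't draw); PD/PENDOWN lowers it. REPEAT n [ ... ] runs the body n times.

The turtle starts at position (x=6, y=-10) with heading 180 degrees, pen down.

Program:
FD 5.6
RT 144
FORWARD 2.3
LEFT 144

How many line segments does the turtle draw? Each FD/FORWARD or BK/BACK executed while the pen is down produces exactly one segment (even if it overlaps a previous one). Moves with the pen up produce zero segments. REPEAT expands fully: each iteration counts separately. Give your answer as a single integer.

Executing turtle program step by step:
Start: pos=(6,-10), heading=180, pen down
FD 5.6: (6,-10) -> (0.4,-10) [heading=180, draw]
RT 144: heading 180 -> 36
FD 2.3: (0.4,-10) -> (2.261,-8.648) [heading=36, draw]
LT 144: heading 36 -> 180
Final: pos=(2.261,-8.648), heading=180, 2 segment(s) drawn
Segments drawn: 2

Answer: 2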